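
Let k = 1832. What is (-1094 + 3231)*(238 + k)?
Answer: 4423590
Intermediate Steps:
(-1094 + 3231)*(238 + k) = (-1094 + 3231)*(238 + 1832) = 2137*2070 = 4423590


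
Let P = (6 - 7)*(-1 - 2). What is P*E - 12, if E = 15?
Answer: 33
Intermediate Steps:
P = 3 (P = -1*(-3) = 3)
P*E - 12 = 3*15 - 12 = 45 - 12 = 33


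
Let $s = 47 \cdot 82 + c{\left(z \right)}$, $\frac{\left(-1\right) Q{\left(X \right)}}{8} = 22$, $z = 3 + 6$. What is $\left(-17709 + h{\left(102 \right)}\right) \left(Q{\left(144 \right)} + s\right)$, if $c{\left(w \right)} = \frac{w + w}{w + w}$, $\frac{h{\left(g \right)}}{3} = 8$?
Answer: $-65063115$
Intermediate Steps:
$z = 9$
$h{\left(g \right)} = 24$ ($h{\left(g \right)} = 3 \cdot 8 = 24$)
$Q{\left(X \right)} = -176$ ($Q{\left(X \right)} = \left(-8\right) 22 = -176$)
$c{\left(w \right)} = 1$ ($c{\left(w \right)} = \frac{2 w}{2 w} = 2 w \frac{1}{2 w} = 1$)
$s = 3855$ ($s = 47 \cdot 82 + 1 = 3854 + 1 = 3855$)
$\left(-17709 + h{\left(102 \right)}\right) \left(Q{\left(144 \right)} + s\right) = \left(-17709 + 24\right) \left(-176 + 3855\right) = \left(-17685\right) 3679 = -65063115$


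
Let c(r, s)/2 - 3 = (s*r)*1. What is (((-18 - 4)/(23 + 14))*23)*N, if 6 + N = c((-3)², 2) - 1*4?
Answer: -16192/37 ≈ -437.62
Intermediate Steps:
c(r, s) = 6 + 2*r*s (c(r, s) = 6 + 2*((s*r)*1) = 6 + 2*((r*s)*1) = 6 + 2*(r*s) = 6 + 2*r*s)
N = 32 (N = -6 + ((6 + 2*(-3)²*2) - 1*4) = -6 + ((6 + 2*9*2) - 4) = -6 + ((6 + 36) - 4) = -6 + (42 - 4) = -6 + 38 = 32)
(((-18 - 4)/(23 + 14))*23)*N = (((-18 - 4)/(23 + 14))*23)*32 = (-22/37*23)*32 = (-22*1/37*23)*32 = -22/37*23*32 = -506/37*32 = -16192/37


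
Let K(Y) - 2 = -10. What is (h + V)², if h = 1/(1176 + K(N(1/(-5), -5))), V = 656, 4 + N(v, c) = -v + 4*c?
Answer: 587076231681/1364224 ≈ 4.3034e+5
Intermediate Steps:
N(v, c) = -4 - v + 4*c (N(v, c) = -4 + (-v + 4*c) = -4 - v + 4*c)
K(Y) = -8 (K(Y) = 2 - 10 = -8)
h = 1/1168 (h = 1/(1176 - 8) = 1/1168 ≈ 0.00085616)
(h + V)² = (1/1168 + 656)² = (766209/1168)² = 587076231681/1364224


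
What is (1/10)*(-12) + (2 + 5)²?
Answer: 239/5 ≈ 47.800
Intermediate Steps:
(1/10)*(-12) + (2 + 5)² = (1*(⅒))*(-12) + 7² = (⅒)*(-12) + 49 = -6/5 + 49 = 239/5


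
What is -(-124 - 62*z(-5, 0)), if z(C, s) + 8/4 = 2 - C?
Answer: 434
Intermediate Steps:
z(C, s) = -C (z(C, s) = -2 + (2 - C) = -C)
-(-124 - 62*z(-5, 0)) = -(-124 - (-62)*(-5)) = -(-124 - 62*5) = -(-124 - 310) = -1*(-434) = 434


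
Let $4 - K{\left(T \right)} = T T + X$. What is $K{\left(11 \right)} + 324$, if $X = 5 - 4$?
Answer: $206$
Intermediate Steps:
$X = 1$
$K{\left(T \right)} = 3 - T^{2}$ ($K{\left(T \right)} = 4 - \left(T T + 1\right) = 4 - \left(T^{2} + 1\right) = 4 - \left(1 + T^{2}\right) = 3 - T^{2}$)
$K{\left(11 \right)} + 324 = \left(3 - 11^{2}\right) + 324 = \left(3 - 121\right) + 324 = -118 + 324 = 206$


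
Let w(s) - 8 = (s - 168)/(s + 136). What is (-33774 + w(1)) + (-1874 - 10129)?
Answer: -6270520/137 ≈ -45770.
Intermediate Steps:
w(s) = 8 + (-168 + s)/(136 + s) (w(s) = 8 + (s - 168)/(s + 136) = 8 + (-168 + s)/(136 + s))
(-33774 + w(1)) + (-1874 - 10129) = (-33774 + (920 + 9*1)/(136 + 1)) + (-1874 - 10129) = (-33774 + (920 + 9)/137) - 12003 = (-33774 + (1/137)*929) - 12003 = (-33774 + 929/137) - 12003 = -4626109/137 - 12003 = -6270520/137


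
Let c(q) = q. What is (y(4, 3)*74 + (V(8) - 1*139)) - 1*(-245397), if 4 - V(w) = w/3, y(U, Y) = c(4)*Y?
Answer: 738442/3 ≈ 2.4615e+5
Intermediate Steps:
y(U, Y) = 4*Y
V(w) = 4 - w/3
(y(4, 3)*74 + (V(8) - 1*139)) - 1*(-245397) = ((4*3)*74 + ((4 - ⅓*8) - 1*139)) - 1*(-245397) = (12*74 + ((4 - 8/3) - 139)) + 245397 = (888 + (4/3 - 139)) + 245397 = (888 - 413/3) + 245397 = 2251/3 + 245397 = 738442/3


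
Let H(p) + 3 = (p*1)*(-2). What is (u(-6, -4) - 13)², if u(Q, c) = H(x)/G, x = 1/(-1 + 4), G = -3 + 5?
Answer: 7921/36 ≈ 220.03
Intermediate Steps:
G = 2
x = ⅓ (x = 1/3 = ⅓ ≈ 0.33333)
H(p) = -3 - 2*p (H(p) = -3 + (p*1)*(-2) = -3 + p*(-2) = -3 - 2*p)
u(Q, c) = -11/6 (u(Q, c) = (-3 - 2*⅓)/2 = (-3 - ⅔)*(½) = -11/3*½ = -11/6)
(u(-6, -4) - 13)² = (-11/6 - 13)² = (-89/6)² = 7921/36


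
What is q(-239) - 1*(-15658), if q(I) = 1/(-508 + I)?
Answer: 11696525/747 ≈ 15658.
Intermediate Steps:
q(-239) - 1*(-15658) = 1/(-508 - 239) - 1*(-15658) = 1/(-747) + 15658 = -1/747 + 15658 = 11696525/747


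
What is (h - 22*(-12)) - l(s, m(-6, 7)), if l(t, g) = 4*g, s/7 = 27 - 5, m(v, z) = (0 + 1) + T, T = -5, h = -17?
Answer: 263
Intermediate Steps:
m(v, z) = -4 (m(v, z) = (0 + 1) - 5 = 1 - 5 = -4)
s = 154 (s = 7*(27 - 5) = 7*22 = 154)
(h - 22*(-12)) - l(s, m(-6, 7)) = (-17 - 22*(-12)) - 4*(-4) = (-17 + 264) - 1*(-16) = 247 + 16 = 263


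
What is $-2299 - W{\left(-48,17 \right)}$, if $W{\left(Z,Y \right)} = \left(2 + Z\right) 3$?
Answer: $-2161$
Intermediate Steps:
$W{\left(Z,Y \right)} = 6 + 3 Z$
$-2299 - W{\left(-48,17 \right)} = -2299 - \left(6 + 3 \left(-48\right)\right) = -2299 - \left(6 - 144\right) = -2299 - -138 = -2299 + 138 = -2161$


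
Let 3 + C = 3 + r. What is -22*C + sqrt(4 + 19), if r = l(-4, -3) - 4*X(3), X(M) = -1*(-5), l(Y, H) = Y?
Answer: 528 + sqrt(23) ≈ 532.80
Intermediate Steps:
X(M) = 5
r = -24 (r = -4 - 4*5 = -4 - 20 = -24)
C = -24 (C = -3 + (3 - 24) = -3 - 21 = -24)
-22*C + sqrt(4 + 19) = -22*(-24) + sqrt(4 + 19) = 528 + sqrt(23)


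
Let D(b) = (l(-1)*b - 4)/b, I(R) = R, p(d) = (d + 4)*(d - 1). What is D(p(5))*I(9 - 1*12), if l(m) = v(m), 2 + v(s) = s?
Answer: 28/3 ≈ 9.3333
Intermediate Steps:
v(s) = -2 + s
p(d) = (-1 + d)*(4 + d) (p(d) = (4 + d)*(-1 + d) = (-1 + d)*(4 + d))
l(m) = -2 + m
D(b) = (-4 - 3*b)/b (D(b) = ((-2 - 1)*b - 4)/b = (-3*b - 4)/b = (-4 - 3*b)/b)
D(p(5))*I(9 - 1*12) = (-3 - 4/(-4 + 5**2 + 3*5))*(9 - 1*12) = (-3 - 4/(-4 + 25 + 15))*(9 - 12) = (-3 - 4/36)*(-3) = (-3 - 4*1/36)*(-3) = (-3 - 1/9)*(-3) = -28/9*(-3) = 28/3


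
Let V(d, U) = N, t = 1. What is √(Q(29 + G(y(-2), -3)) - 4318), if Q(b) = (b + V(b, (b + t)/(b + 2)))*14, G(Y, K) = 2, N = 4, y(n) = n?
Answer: 2*I*√957 ≈ 61.871*I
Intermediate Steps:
V(d, U) = 4
Q(b) = 56 + 14*b (Q(b) = (b + 4)*14 = (4 + b)*14 = 56 + 14*b)
√(Q(29 + G(y(-2), -3)) - 4318) = √((56 + 14*(29 + 2)) - 4318) = √((56 + 14*31) - 4318) = √((56 + 434) - 4318) = √(490 - 4318) = √(-3828) = 2*I*√957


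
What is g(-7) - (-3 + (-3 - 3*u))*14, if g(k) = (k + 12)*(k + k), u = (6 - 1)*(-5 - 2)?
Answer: -1456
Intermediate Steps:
u = -35 (u = 5*(-7) = -35)
g(k) = 2*k*(12 + k) (g(k) = (12 + k)*(2*k) = 2*k*(12 + k))
g(-7) - (-3 + (-3 - 3*u))*14 = 2*(-7)*(12 - 7) - (-3 + (-3 - 3*(-35)))*14 = 2*(-7)*5 - (-3 + (-3 + 105))*14 = -70 - (-3 + 102)*14 = -70 - 99*14 = -70 - 1*1386 = -70 - 1386 = -1456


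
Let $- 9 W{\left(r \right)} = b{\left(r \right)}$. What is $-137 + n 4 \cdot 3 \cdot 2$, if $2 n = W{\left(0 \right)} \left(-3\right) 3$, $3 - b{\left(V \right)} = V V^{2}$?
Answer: $-101$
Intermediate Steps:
$b{\left(V \right)} = 3 - V^{3}$ ($b{\left(V \right)} = 3 - V V^{2} = 3 - V^{3}$)
$W{\left(r \right)} = - \frac{1}{3} + \frac{r^{3}}{9}$ ($W{\left(r \right)} = - \frac{3 - r^{3}}{9} = - \frac{1}{3} + \frac{r^{3}}{9}$)
$n = \frac{3}{2}$ ($n = \frac{\left(- \frac{1}{3} + \frac{0^{3}}{9}\right) \left(-3\right) 3}{2} = \frac{\left(- \frac{1}{3} + \frac{1}{9} \cdot 0\right) \left(-3\right) 3}{2} = \frac{\left(- \frac{1}{3} + 0\right) \left(-3\right) 3}{2} = \frac{\left(- \frac{1}{3}\right) \left(-3\right) 3}{2} = \frac{1 \cdot 3}{2} = \frac{1}{2} \cdot 3 = \frac{3}{2} \approx 1.5$)
$-137 + n 4 \cdot 3 \cdot 2 = -137 + \frac{3 \cdot 4 \cdot 3 \cdot 2}{2} = -137 + \frac{3 \cdot 12 \cdot 2}{2} = -137 + \frac{3}{2} \cdot 24 = -137 + 36 = -101$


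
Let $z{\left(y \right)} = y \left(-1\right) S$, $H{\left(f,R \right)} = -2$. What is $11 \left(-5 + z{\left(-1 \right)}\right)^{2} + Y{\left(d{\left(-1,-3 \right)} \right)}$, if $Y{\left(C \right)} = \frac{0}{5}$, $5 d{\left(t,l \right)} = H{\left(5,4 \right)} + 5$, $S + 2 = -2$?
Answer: $891$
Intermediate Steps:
$S = -4$ ($S = -2 - 2 = -4$)
$d{\left(t,l \right)} = \frac{3}{5}$ ($d{\left(t,l \right)} = \frac{-2 + 5}{5} = \frac{1}{5} \cdot 3 = \frac{3}{5}$)
$z{\left(y \right)} = 4 y$ ($z{\left(y \right)} = y \left(-1\right) \left(-4\right) = - y \left(-4\right) = 4 y$)
$Y{\left(C \right)} = 0$ ($Y{\left(C \right)} = 0 \cdot \frac{1}{5} = 0$)
$11 \left(-5 + z{\left(-1 \right)}\right)^{2} + Y{\left(d{\left(-1,-3 \right)} \right)} = 11 \left(-5 + 4 \left(-1\right)\right)^{2} + 0 = 11 \left(-5 - 4\right)^{2} + 0 = 11 \left(-9\right)^{2} + 0 = 11 \cdot 81 + 0 = 891 + 0 = 891$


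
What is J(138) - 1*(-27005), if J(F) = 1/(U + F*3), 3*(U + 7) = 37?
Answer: 33972293/1258 ≈ 27005.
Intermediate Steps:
U = 16/3 (U = -7 + (1/3)*37 = -7 + 37/3 = 16/3 ≈ 5.3333)
J(F) = 1/(16/3 + 3*F) (J(F) = 1/(16/3 + F*3) = 1/(16/3 + 3*F))
J(138) - 1*(-27005) = 3/(16 + 9*138) - 1*(-27005) = 3/(16 + 1242) + 27005 = 3/1258 + 27005 = 33972293/1258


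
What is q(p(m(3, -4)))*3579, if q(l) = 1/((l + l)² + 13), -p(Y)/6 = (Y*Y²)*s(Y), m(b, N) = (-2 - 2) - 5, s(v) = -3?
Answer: 3579/688747549 ≈ 5.1964e-6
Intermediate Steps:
m(b, N) = -9 (m(b, N) = -4 - 5 = -9)
p(Y) = 18*Y³ (p(Y) = -6*Y*Y²*(-3) = -6*Y³*(-3) = -(-18)*Y³ = 18*Y³)
q(l) = 1/(13 + 4*l²) (q(l) = 1/((2*l)² + 13) = 1/(4*l² + 13) = 1/(13 + 4*l²))
q(p(m(3, -4)))*3579 = 3579/(13 + 4*(18*(-9)³)²) = 3579/(13 + 4*(18*(-729))²) = 3579/(13 + 4*(-13122)²) = 3579/(13 + 4*172186884) = 3579/(13 + 688747536) = 3579/688747549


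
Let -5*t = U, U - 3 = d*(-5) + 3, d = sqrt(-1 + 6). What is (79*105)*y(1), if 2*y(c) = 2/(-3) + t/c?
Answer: -7742 + 8295*sqrt(5)/2 ≈ 1532.1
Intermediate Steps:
d = sqrt(5) ≈ 2.2361
U = 6 - 5*sqrt(5) (U = 3 + (sqrt(5)*(-5) + 3) = 3 + (-5*sqrt(5) + 3) = 3 + (3 - 5*sqrt(5)) = 6 - 5*sqrt(5) ≈ -5.1803)
t = -6/5 + sqrt(5) (t = -(6 - 5*sqrt(5))/5 = -6/5 + sqrt(5) ≈ 1.0361)
y(c) = -1/3 + (-6/5 + sqrt(5))/(2*c) (y(c) = (2/(-3) + (-6/5 + sqrt(5))/c)/2 = (2*(-1/3) + (-6/5 + sqrt(5))/c)/2 = (-2/3 + (-6/5 + sqrt(5))/c)/2 = -1/3 + (-6/5 + sqrt(5))/(2*c))
(79*105)*y(1) = (79*105)*((1/30)*(-18 - 10*1 + 15*sqrt(5))/1) = 8295*((1/30)*1*(-18 - 10 + 15*sqrt(5))) = 8295*((1/30)*1*(-28 + 15*sqrt(5))) = 8295*(-14/15 + sqrt(5)/2) = -7742 + 8295*sqrt(5)/2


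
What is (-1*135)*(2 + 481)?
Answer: -65205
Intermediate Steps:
(-1*135)*(2 + 481) = -135*483 = -65205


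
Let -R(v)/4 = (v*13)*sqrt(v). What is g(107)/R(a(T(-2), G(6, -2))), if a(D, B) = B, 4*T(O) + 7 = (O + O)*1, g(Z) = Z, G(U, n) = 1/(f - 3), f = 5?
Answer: -107*sqrt(2)/26 ≈ -5.8200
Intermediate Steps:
G(U, n) = 1/2 (G(U, n) = 1/(5 - 3) = 1/2)
T(O) = -7/4 + O/2 (T(O) = -7/4 + ((O + O)*1)/4 = -7/4 + ((2*O)*1)/4 = -7/4 + (2*O)/4 = -7/4 + O/2)
R(v) = -52*v**(3/2) (R(v) = -4*v*13*sqrt(v) = -4*13*v*sqrt(v) = -52*v**(3/2))
g(107)/R(a(T(-2), G(6, -2))) = 107/((-13*sqrt(2))) = 107*(-sqrt(2)/26) = -107*sqrt(2)/26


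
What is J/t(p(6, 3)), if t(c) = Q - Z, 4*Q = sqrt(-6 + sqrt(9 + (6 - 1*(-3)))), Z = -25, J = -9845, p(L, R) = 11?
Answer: -9845/(25 + I*sqrt(6 - 3*sqrt(2))/4) ≈ -393.73 + 5.2195*I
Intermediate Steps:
Q = sqrt(-6 + 3*sqrt(2))/4 (Q = sqrt(-6 + sqrt(9 + (6 - 1*(-3))))/4 = sqrt(-6 + sqrt(9 + (6 + 3)))/4 = sqrt(-6 + sqrt(9 + 9))/4 = sqrt(-6 + sqrt(18))/4 = sqrt(-6 + 3*sqrt(2))/4 ≈ 0.33141*I)
t(c) = 25 + sqrt(-6 + 3*sqrt(2))/4 (t(c) = sqrt(-6 + 3*sqrt(2))/4 - 1*(-25) = sqrt(-6 + 3*sqrt(2))/4 + 25 = 25 + sqrt(-6 + 3*sqrt(2))/4)
J/t(p(6, 3)) = -9845/(25 + sqrt(-6 + 3*sqrt(2))/4)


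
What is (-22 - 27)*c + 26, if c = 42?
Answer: -2032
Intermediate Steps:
(-22 - 27)*c + 26 = (-22 - 27)*42 + 26 = -49*42 + 26 = -2058 + 26 = -2032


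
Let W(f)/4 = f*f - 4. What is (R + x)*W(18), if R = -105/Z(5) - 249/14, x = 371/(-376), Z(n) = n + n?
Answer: -12327200/329 ≈ -37469.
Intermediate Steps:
Z(n) = 2*n
x = -371/376 (x = 371*(-1/376) = -371/376 ≈ -0.98670)
R = -198/7 (R = -105/(2*5) - 249/14 = -105/10 - 249*1/14 = -105*1/10 - 249/14 = -21/2 - 249/14 = -198/7 ≈ -28.286)
W(f) = -16 + 4*f**2 (W(f) = 4*(f*f - 4) = 4*(f**2 - 4) = 4*(-4 + f**2) = -16 + 4*f**2)
(R + x)*W(18) = (-198/7 - 371/376)*(-16 + 4*18**2) = -77045*(-16 + 4*324)/2632 = -77045*(-16 + 1296)/2632 = -77045/2632*1280 = -12327200/329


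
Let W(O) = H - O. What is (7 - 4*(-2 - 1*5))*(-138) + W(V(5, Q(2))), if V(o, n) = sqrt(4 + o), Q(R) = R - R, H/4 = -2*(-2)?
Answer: -4817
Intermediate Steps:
H = 16 (H = 4*(-2*(-2)) = 4*4 = 16)
Q(R) = 0
W(O) = 16 - O
(7 - 4*(-2 - 1*5))*(-138) + W(V(5, Q(2))) = (7 - 4*(-2 - 1*5))*(-138) + (16 - sqrt(4 + 5)) = (7 - 4*(-2 - 5))*(-138) + (16 - sqrt(9)) = (7 - 4*(-7))*(-138) + (16 - 1*3) = (7 + 28)*(-138) + (16 - 3) = 35*(-138) + 13 = -4830 + 13 = -4817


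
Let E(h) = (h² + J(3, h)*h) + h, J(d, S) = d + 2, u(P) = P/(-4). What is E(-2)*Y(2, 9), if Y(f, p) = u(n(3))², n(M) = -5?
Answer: -25/2 ≈ -12.500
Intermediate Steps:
u(P) = -P/4 (u(P) = P*(-¼) = -P/4)
J(d, S) = 2 + d
Y(f, p) = 25/16 (Y(f, p) = (-¼*(-5))² = (5/4)² = 25/16)
E(h) = h² + 6*h (E(h) = (h² + (2 + 3)*h) + h = (h² + 5*h) + h = h² + 6*h)
E(-2)*Y(2, 9) = -2*(6 - 2)*(25/16) = -2*4*(25/16) = -8*25/16 = -25/2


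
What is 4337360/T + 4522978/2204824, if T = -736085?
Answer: -623381916351/162293787404 ≈ -3.8411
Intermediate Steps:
4337360/T + 4522978/2204824 = 4337360/(-736085) + 4522978/2204824 = 4337360*(-1/736085) + 4522978*(1/2204824) = -867472/147217 + 2261489/1102412 = -623381916351/162293787404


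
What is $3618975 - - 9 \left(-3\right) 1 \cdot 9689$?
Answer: $3357372$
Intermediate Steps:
$3618975 - - 9 \left(-3\right) 1 \cdot 9689 = 3618975 - - 9 \left(\left(-3\right) 9689\right) = 3618975 - \left(-9\right) \left(-29067\right) = 3618975 - 261603 = 3357372$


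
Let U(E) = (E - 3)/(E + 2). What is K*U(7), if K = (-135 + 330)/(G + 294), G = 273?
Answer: 260/1701 ≈ 0.15285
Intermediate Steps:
U(E) = (-3 + E)/(2 + E)
K = 65/189 (K = (-135 + 330)/(273 + 294) = 195/567 = 195*(1/567) = 65/189 ≈ 0.34392)
K*U(7) = 65*((-3 + 7)/(2 + 7))/189 = 65*(4/9)/189 = 65*((1/9)*4)/189 = (65/189)*(4/9) = 260/1701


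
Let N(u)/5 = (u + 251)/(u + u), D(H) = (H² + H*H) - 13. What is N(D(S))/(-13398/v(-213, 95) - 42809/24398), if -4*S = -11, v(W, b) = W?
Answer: 2923185375/600224831 ≈ 4.8701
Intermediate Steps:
S = 11/4 (S = -¼*(-11) = 11/4 ≈ 2.7500)
D(H) = -13 + 2*H² (D(H) = (H² + H²) - 13 = 2*H² - 13 = -13 + 2*H²)
N(u) = 5*(251 + u)/(2*u) (N(u) = 5*((u + 251)/(u + u)) = 5*((251 + u)/((2*u))) = 5*((251 + u)*(1/(2*u))) = 5*((251 + u)/(2*u)) = 5*(251 + u)/(2*u))
N(D(S))/(-13398/v(-213, 95) - 42809/24398) = (5*(251 + (-13 + 2*(11/4)²))/(2*(-13 + 2*(11/4)²)))/(-13398/(-213) - 42809/24398) = (5*(251 + (-13 + 2*(121/16)))/(2*(-13 + 2*(121/16))))/(-13398*(-1/213) - 42809*1/24398) = (5*(251 + (-13 + 121/8))/(2*(-13 + 121/8)))/(4466/71 - 42809/24398) = (5*(251 + 17/8)/(2*(17/8)))/(105922029/1732258) = ((5/2)*(8/17)*(2025/8))*(1732258/105922029) = (10125/34)*(1732258/105922029) = 2923185375/600224831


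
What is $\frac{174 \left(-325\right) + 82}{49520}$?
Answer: $- \frac{14117}{12380} \approx -1.1403$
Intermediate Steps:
$\frac{174 \left(-325\right) + 82}{49520} = \left(-56550 + 82\right) \frac{1}{49520} = \left(-56468\right) \frac{1}{49520} = - \frac{14117}{12380}$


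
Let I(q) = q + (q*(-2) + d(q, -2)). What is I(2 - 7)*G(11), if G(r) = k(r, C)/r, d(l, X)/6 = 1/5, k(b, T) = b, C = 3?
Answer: 31/5 ≈ 6.2000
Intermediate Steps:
d(l, X) = 6/5
G(r) = 1 (G(r) = r/r = 1)
I(q) = 6/5 - q (I(q) = q + (q*(-2) + 6/5) = q + (-2*q + 6/5) = q + (6/5 - 2*q) = 6/5 - q)
I(2 - 7)*G(11) = (6/5 - (2 - 7))*1 = (6/5 - 1*(-5))*1 = (6/5 + 5)*1 = (31/5)*1 = 31/5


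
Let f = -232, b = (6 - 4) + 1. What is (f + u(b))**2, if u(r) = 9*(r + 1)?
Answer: 38416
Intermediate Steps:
b = 3 (b = 2 + 1 = 3)
u(r) = 9 + 9*r (u(r) = 9*(1 + r) = 9 + 9*r)
(f + u(b))**2 = (-232 + (9 + 9*3))**2 = (-232 + (9 + 27))**2 = (-232 + 36)**2 = (-196)**2 = 38416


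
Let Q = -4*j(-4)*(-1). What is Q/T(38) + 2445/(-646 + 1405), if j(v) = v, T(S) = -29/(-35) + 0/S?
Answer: -118045/7337 ≈ -16.089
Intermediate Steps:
T(S) = 29/35 (T(S) = -29*(-1/35) + 0 = 29/35 + 0 = 29/35)
Q = -16 (Q = -4*(-4)*(-1) = 16*(-1) = -16)
Q/T(38) + 2445/(-646 + 1405) = -16/29/35 + 2445/(-646 + 1405) = -16*35/29 + 2445/759 = -560/29 + 2445*(1/759) = -560/29 + 815/253 = -118045/7337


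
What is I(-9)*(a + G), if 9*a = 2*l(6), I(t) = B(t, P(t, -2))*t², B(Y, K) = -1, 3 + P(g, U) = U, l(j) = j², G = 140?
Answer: -11988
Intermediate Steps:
P(g, U) = -3 + U
I(t) = -t²
a = 8 (a = (2*6²)/9 = (2*36)/9 = (⅑)*72 = 8)
I(-9)*(a + G) = (-1*(-9)²)*(8 + 140) = -1*81*148 = -81*148 = -11988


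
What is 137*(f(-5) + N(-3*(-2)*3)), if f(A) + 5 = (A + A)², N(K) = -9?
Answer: 11782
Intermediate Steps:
f(A) = -5 + 4*A² (f(A) = -5 + (A + A)² = -5 + (2*A)² = -5 + 4*A²)
137*(f(-5) + N(-3*(-2)*3)) = 137*((-5 + 4*(-5)²) - 9) = 137*((-5 + 4*25) - 9) = 137*((-5 + 100) - 9) = 137*(95 - 9) = 137*86 = 11782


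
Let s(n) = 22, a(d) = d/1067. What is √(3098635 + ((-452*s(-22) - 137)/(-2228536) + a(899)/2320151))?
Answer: √23578223470028470734106579700218006558/2758483105437356 ≈ 1760.3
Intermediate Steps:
a(d) = d/1067 (a(d) = d*(1/1067) = d/1067)
√(3098635 + ((-452*s(-22) - 137)/(-2228536) + a(899)/2320151)) = √(3098635 + ((-452*22 - 137)/(-2228536) + ((1/1067)*899)/2320151)) = √(3098635 + ((-9944 - 137)*(-1/2228536) + (899/1067)*(1/2320151))) = √(3098635 + (-10081*(-1/2228536) + 899/2475601117)) = √(3098635 + (10081/2228536 + 899/2475601117)) = √(3098635 + 24958538314341/5516966210874712) = √(17095064619792301532461/5516966210874712) = √23578223470028470734106579700218006558/2758483105437356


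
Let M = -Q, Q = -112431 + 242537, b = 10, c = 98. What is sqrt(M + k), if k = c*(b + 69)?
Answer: 6*I*sqrt(3399) ≈ 349.81*I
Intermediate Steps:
Q = 130106
k = 7742 (k = 98*(10 + 69) = 98*79 = 7742)
M = -130106 (M = -1*130106 = -130106)
sqrt(M + k) = sqrt(-130106 + 7742) = sqrt(-122364) = 6*I*sqrt(3399)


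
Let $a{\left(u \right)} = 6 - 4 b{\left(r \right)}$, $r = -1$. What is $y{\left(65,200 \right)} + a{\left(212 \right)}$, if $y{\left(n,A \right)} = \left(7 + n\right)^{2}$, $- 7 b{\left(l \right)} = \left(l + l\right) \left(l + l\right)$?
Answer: $\frac{36346}{7} \approx 5192.3$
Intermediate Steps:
$b{\left(l \right)} = - \frac{4 l^{2}}{7}$ ($b{\left(l \right)} = - \frac{\left(l + l\right) \left(l + l\right)}{7} = - \frac{2 l 2 l}{7} = - \frac{4 l^{2}}{7}$)
$a{\left(u \right)} = \frac{58}{7}$ ($a{\left(u \right)} = 6 - 4 \left(- \frac{4 \left(-1\right)^{2}}{7}\right) = 6 - 4 \left(\left(- \frac{4}{7}\right) 1\right) = 6 - - \frac{16}{7} = 6 + \frac{16}{7} = \frac{58}{7}$)
$y{\left(65,200 \right)} + a{\left(212 \right)} = \left(7 + 65\right)^{2} + \frac{58}{7} = 72^{2} + \frac{58}{7} = 5184 + \frac{58}{7} = \frac{36346}{7}$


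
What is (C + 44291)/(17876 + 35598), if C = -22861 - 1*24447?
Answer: -3017/53474 ≈ -0.056420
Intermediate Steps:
C = -47308 (C = -22861 - 24447 = -47308)
(C + 44291)/(17876 + 35598) = (-47308 + 44291)/(17876 + 35598) = -3017/53474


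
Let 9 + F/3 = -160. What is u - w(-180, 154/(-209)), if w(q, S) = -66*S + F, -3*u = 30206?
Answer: -547787/57 ≈ -9610.3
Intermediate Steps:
u = -30206/3 (u = -⅓*30206 = -30206/3 ≈ -10069.)
F = -507 (F = -27 + 3*(-160) = -27 - 480 = -507)
w(q, S) = -507 - 66*S (w(q, S) = -66*S - 507 = -507 - 66*S)
u - w(-180, 154/(-209)) = -30206/3 - (-507 - 10164/(-209)) = -30206/3 - (-507 - 10164*(-1)/209) = -30206/3 - (-507 - 66*(-14/19)) = -30206/3 - (-507 + 924/19) = -30206/3 - 1*(-8709/19) = -30206/3 + 8709/19 = -547787/57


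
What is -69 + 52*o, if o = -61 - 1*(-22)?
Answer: -2097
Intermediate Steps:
o = -39 (o = -61 + 22 = -39)
-69 + 52*o = -69 + 52*(-39) = -69 - 2028 = -2097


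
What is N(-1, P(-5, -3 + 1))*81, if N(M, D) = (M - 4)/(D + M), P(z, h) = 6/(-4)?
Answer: 162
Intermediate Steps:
P(z, h) = -3/2 (P(z, h) = 6*(-¼) = -3/2)
N(M, D) = (-4 + M)/(D + M)
N(-1, P(-5, -3 + 1))*81 = ((-4 - 1)/(-3/2 - 1))*81 = (-5/(-5/2))*81 = -⅖*(-5)*81 = 2*81 = 162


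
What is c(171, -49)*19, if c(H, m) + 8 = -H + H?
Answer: -152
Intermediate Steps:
c(H, m) = -8 (c(H, m) = -8 + (-H + H) = -8 + 0 = -8)
c(171, -49)*19 = -8*19 = -152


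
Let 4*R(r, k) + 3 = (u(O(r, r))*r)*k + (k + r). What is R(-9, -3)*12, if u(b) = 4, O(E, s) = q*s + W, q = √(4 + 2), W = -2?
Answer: 279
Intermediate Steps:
q = √6 ≈ 2.4495
O(E, s) = -2 + s*√6 (O(E, s) = √6*s - 2 = s*√6 - 2 = -2 + s*√6)
R(r, k) = -¾ + k/4 + r/4 + k*r (R(r, k) = -¾ + ((4*r)*k + (k + r))/4 = -¾ + (4*k*r + (k + r))/4 = -¾ + (k + r + 4*k*r)/4 = -¾ + (k/4 + r/4 + k*r) = -¾ + k/4 + r/4 + k*r)
R(-9, -3)*12 = (-¾ + (¼)*(-3) + (¼)*(-9) - 3*(-9))*12 = (-¾ - ¾ - 9/4 + 27)*12 = (93/4)*12 = 279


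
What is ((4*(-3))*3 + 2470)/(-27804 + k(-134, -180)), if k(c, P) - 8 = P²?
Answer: 1217/2302 ≈ 0.52867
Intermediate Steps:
k(c, P) = 8 + P²
((4*(-3))*3 + 2470)/(-27804 + k(-134, -180)) = ((4*(-3))*3 + 2470)/(-27804 + (8 + (-180)²)) = (-12*3 + 2470)/(-27804 + (8 + 32400)) = (-36 + 2470)/(-27804 + 32408) = 2434/4604 = 2434*(1/4604) = 1217/2302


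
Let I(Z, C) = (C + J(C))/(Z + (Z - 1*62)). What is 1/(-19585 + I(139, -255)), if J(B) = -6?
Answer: -24/470069 ≈ -5.1056e-5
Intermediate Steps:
I(Z, C) = (-6 + C)/(-62 + 2*Z) (I(Z, C) = (C - 6)/(Z + (Z - 1*62)) = (-6 + C)/(Z + (Z - 62)) = (-6 + C)/(Z + (-62 + Z)) = (-6 + C)/(-62 + 2*Z))
1/(-19585 + I(139, -255)) = 1/(-19585 + (-6 - 255)/(2*(-31 + 139))) = 1/(-19585 + (½)*(-261)/108) = 1/(-19585 + (½)*(1/108)*(-261)) = 1/(-19585 - 29/24) = 1/(-470069/24) = -24/470069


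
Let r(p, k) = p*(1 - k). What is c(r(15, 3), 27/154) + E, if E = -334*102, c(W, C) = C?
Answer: -5246445/154 ≈ -34068.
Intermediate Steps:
E = -34068
c(r(15, 3), 27/154) + E = 27/154 - 34068 = -5246445/154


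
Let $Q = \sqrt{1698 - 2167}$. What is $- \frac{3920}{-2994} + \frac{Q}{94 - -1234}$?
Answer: $\frac{1960}{1497} + \frac{i \sqrt{469}}{1328} \approx 1.3093 + 0.016308 i$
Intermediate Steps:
$Q = i \sqrt{469}$ ($Q = \sqrt{-469} = i \sqrt{469} \approx 21.656 i$)
$- \frac{3920}{-2994} + \frac{Q}{94 - -1234} = - \frac{3920}{-2994} + \frac{i \sqrt{469}}{94 - -1234} = \left(-3920\right) \left(- \frac{1}{2994}\right) + \frac{i \sqrt{469}}{94 + 1234} = \frac{1960}{1497} + \frac{i \sqrt{469}}{1328}$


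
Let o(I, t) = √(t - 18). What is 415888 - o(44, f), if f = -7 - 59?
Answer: 415888 - 2*I*√21 ≈ 4.1589e+5 - 9.1651*I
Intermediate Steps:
f = -66
o(I, t) = √(-18 + t)
415888 - o(44, f) = 415888 - √(-18 - 66) = 415888 - √(-84) = 415888 - 2*I*√21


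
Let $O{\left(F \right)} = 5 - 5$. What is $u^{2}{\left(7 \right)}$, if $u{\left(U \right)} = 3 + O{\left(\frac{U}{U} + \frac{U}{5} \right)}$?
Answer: $9$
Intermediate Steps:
$O{\left(F \right)} = 0$ ($O{\left(F \right)} = 5 - 5 = 0$)
$u{\left(U \right)} = 3$ ($u{\left(U \right)} = 3 + 0 = 3$)
$u^{2}{\left(7 \right)} = 3^{2} = 9$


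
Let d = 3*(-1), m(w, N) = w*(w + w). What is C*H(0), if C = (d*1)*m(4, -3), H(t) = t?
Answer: 0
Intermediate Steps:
m(w, N) = 2*w² (m(w, N) = w*(2*w) = 2*w²)
d = -3
C = -96 (C = (-3*1)*(2*4²) = -6*16 = -3*32 = -96)
C*H(0) = -96*0 = 0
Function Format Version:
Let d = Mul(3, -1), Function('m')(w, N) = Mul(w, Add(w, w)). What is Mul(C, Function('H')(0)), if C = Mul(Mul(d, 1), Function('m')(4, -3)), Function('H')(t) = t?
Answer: 0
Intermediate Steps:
Function('m')(w, N) = Mul(2, Pow(w, 2)) (Function('m')(w, N) = Mul(w, Mul(2, w)) = Mul(2, Pow(w, 2)))
d = -3
C = -96 (C = Mul(Mul(-3, 1), Mul(2, Pow(4, 2))) = Mul(-3, Mul(2, 16)) = Mul(-3, 32) = -96)
Mul(C, Function('H')(0)) = Mul(-96, 0) = 0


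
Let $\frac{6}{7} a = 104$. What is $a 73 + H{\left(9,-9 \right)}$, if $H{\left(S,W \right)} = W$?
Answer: $\frac{26545}{3} \approx 8848.3$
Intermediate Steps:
$a = \frac{364}{3}$ ($a = \frac{7}{6} \cdot 104 = \frac{364}{3} \approx 121.33$)
$a 73 + H{\left(9,-9 \right)} = \frac{364}{3} \cdot 73 - 9 = \frac{26572}{3} - 9 = \frac{26545}{3}$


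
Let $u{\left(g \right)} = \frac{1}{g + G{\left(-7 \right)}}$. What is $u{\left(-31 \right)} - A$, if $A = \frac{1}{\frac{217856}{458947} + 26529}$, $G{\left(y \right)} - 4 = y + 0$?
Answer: $- \frac{717131001}{24351245638} \approx -0.029449$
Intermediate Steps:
$G{\left(y \right)} = 4 + y$ ($G{\left(y \right)} = 4 + \left(y + 0\right) = 4 + y$)
$u{\left(g \right)} = \frac{1}{-3 + g}$ ($u{\left(g \right)} = \frac{1}{g + \left(4 - 7\right)} = \frac{1}{g - 3} = \frac{1}{-3 + g}$)
$A = \frac{458947}{12175622819}$ ($A = \frac{1}{217856 \cdot \frac{1}{458947} + 26529} = \frac{1}{\frac{217856}{458947} + 26529} = \frac{1}{\frac{12175622819}{458947}} = \frac{458947}{12175622819} \approx 3.7694 \cdot 10^{-5}$)
$u{\left(-31 \right)} - A = \frac{1}{-3 - 31} - \frac{458947}{12175622819} = \frac{1}{-34} - \frac{458947}{12175622819} = - \frac{1}{34} - \frac{458947}{12175622819} = - \frac{717131001}{24351245638}$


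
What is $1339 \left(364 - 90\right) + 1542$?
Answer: $368428$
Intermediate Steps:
$1339 \left(364 - 90\right) + 1542 = 1339 \cdot 274 + 1542 = 366886 + 1542 = 368428$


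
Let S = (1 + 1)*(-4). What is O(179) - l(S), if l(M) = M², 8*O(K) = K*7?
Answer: 741/8 ≈ 92.625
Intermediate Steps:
O(K) = 7*K/8 (O(K) = (K*7)/8 = (7*K)/8 = 7*K/8)
S = -8 (S = 2*(-4) = -8)
O(179) - l(S) = (7/8)*179 - 1*(-8)² = 1253/8 - 1*64 = 1253/8 - 64 = 741/8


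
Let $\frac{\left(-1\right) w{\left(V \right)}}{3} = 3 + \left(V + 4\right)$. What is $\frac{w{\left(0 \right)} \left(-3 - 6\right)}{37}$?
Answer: $\frac{189}{37} \approx 5.1081$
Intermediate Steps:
$w{\left(V \right)} = -21 - 3 V$ ($w{\left(V \right)} = - 3 \left(3 + \left(V + 4\right)\right) = - 3 \left(3 + \left(4 + V\right)\right) = - 3 \left(7 + V\right) = -21 - 3 V$)
$\frac{w{\left(0 \right)} \left(-3 - 6\right)}{37} = \frac{\left(-21 - 0\right) \left(-3 - 6\right)}{37} = \left(-21 + 0\right) \left(-9\right) \frac{1}{37} = \left(-21\right) \left(-9\right) \frac{1}{37} = 189 \cdot \frac{1}{37} = \frac{189}{37}$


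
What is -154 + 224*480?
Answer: 107366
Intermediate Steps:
-154 + 224*480 = -154 + 107520 = 107366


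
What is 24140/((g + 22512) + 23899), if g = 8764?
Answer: 4828/11035 ≈ 0.43752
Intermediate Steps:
24140/((g + 22512) + 23899) = 24140/((8764 + 22512) + 23899) = 24140/(31276 + 23899) = 24140/55175 = 24140*(1/55175) = 4828/11035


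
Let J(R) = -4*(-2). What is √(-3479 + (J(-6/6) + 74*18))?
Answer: I*√2139 ≈ 46.249*I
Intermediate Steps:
J(R) = 8
√(-3479 + (J(-6/6) + 74*18)) = √(-3479 + (8 + 74*18)) = √(-3479 + (8 + 1332)) = √(-3479 + 1340) = √(-2139) = I*√2139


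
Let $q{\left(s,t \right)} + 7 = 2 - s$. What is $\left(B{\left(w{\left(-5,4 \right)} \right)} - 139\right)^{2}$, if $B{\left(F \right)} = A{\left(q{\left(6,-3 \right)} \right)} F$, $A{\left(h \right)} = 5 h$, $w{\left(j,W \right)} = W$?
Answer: $128881$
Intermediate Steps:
$q{\left(s,t \right)} = -5 - s$ ($q{\left(s,t \right)} = -7 - \left(-2 + s\right) = -5 - s$)
$B{\left(F \right)} = - 55 F$ ($B{\left(F \right)} = 5 \left(-5 - 6\right) F = 5 \left(-11\right) F = - 55 F$)
$\left(B{\left(w{\left(-5,4 \right)} \right)} - 139\right)^{2} = \left(\left(-55\right) 4 - 139\right)^{2} = \left(-220 - 139\right)^{2} = \left(-359\right)^{2} = 128881$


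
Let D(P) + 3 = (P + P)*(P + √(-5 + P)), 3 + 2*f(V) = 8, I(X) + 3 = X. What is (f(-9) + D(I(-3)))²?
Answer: 14113/4 - 1716*I*√11 ≈ 3528.3 - 5691.3*I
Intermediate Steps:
I(X) = -3 + X
f(V) = 5/2 (f(V) = -3/2 + (½)*8 = -3/2 + 4 = 5/2)
D(P) = -3 + 2*P*(P + √(-5 + P)) (D(P) = -3 + (P + P)*(P + √(-5 + P)) = -3 + (2*P)*(P + √(-5 + P)) = -3 + 2*P*(P + √(-5 + P)))
(f(-9) + D(I(-3)))² = (5/2 + (-3 + 2*(-3 - 3)² + 2*(-3 - 3)*√(-5 + (-3 - 3))))² = (5/2 + (-3 + 2*(-6)² + 2*(-6)*√(-5 - 6)))² = (5/2 + (-3 + 2*36 + 2*(-6)*√(-11)))² = (5/2 + (-3 + 72 + 2*(-6)*(I*√11)))² = (5/2 + (-3 + 72 - 12*I*√11))² = (5/2 + (69 - 12*I*√11))² = (143/2 - 12*I*√11)²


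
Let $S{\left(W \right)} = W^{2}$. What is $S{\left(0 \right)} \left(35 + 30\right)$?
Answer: $0$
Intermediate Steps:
$S{\left(0 \right)} \left(35 + 30\right) = 0^{2} \left(35 + 30\right) = 0 \cdot 65 = 0$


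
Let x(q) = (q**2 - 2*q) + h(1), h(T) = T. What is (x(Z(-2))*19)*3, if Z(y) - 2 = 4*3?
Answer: 9633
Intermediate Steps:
Z(y) = 14 (Z(y) = 2 + 4*3 = 2 + 12 = 14)
x(q) = 1 + q**2 - 2*q (x(q) = (q**2 - 2*q) + 1 = 1 + q**2 - 2*q)
(x(Z(-2))*19)*3 = ((1 + 14**2 - 2*14)*19)*3 = ((1 + 196 - 28)*19)*3 = (169*19)*3 = 3211*3 = 9633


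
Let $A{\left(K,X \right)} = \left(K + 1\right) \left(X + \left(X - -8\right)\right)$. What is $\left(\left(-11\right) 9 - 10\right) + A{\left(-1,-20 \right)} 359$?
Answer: $-109$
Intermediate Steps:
$A{\left(K,X \right)} = \left(1 + K\right) \left(8 + 2 X\right)$ ($A{\left(K,X \right)} = \left(1 + K\right) \left(X + \left(X + 8\right)\right) = \left(1 + K\right) \left(X + \left(8 + X\right)\right) = \left(1 + K\right) \left(8 + 2 X\right)$)
$\left(\left(-11\right) 9 - 10\right) + A{\left(-1,-20 \right)} 359 = \left(\left(-11\right) 9 - 10\right) + \left(8 + 2 \left(-20\right) + 8 \left(-1\right) + 2 \left(-1\right) \left(-20\right)\right) 359 = \left(-99 - 10\right) + \left(8 - 40 - 8 + 40\right) 359 = -109 + 0 \cdot 359 = -109 + 0 = -109$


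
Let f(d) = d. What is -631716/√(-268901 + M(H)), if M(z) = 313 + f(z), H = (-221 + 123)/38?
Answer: 631716*I*√96961199/5103221 ≈ 1218.9*I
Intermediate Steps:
H = -49/19 (H = -98*1/38 = -49/19 ≈ -2.5789)
M(z) = 313 + z
-631716/√(-268901 + M(H)) = -631716/√(-268901 + (313 - 49/19)) = -631716/√(-268901 + 5898/19) = -631716*(-I*√96961199/5103221) = -(-631716)*I*√96961199/5103221 = 631716*I*√96961199/5103221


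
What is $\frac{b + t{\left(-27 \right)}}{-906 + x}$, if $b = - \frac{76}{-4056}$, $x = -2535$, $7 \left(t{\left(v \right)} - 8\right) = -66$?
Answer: $\frac{10007}{24424218} \approx 0.00040972$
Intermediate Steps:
$t{\left(v \right)} = - \frac{10}{7}$ ($t{\left(v \right)} = 8 + \frac{1}{7} \left(-66\right) = 8 - \frac{66}{7} = - \frac{10}{7}$)
$b = \frac{19}{1014}$ ($b = \left(-76\right) \left(- \frac{1}{4056}\right) = \frac{19}{1014} \approx 0.018738$)
$\frac{b + t{\left(-27 \right)}}{-906 + x} = \frac{\frac{19}{1014} - \frac{10}{7}}{-906 - 2535} = - \frac{10007}{7098 \left(-3441\right)} = \left(- \frac{10007}{7098}\right) \left(- \frac{1}{3441}\right) = \frac{10007}{24424218}$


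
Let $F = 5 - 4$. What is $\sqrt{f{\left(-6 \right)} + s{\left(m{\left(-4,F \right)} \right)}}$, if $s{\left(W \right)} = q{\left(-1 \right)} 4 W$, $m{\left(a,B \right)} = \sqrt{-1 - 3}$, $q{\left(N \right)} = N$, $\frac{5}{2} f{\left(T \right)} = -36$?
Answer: $\frac{2 \sqrt{-90 - 50 i}}{5} \approx 1.0181 - 3.9289 i$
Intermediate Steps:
$f{\left(T \right)} = - \frac{72}{5}$ ($f{\left(T \right)} = \frac{2}{5} \left(-36\right) = - \frac{72}{5}$)
$F = 1$
$m{\left(a,B \right)} = 2 i$ ($m{\left(a,B \right)} = \sqrt{-4} = 2 i$)
$s{\left(W \right)} = - 4 W$
$\sqrt{f{\left(-6 \right)} + s{\left(m{\left(-4,F \right)} \right)}} = \sqrt{- \frac{72}{5} - 4 \cdot 2 i} = \sqrt{- \frac{72}{5} - 8 i}$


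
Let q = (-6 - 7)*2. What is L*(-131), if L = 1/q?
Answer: 131/26 ≈ 5.0385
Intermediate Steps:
q = -26 (q = -13*2 = -26)
L = -1/26 (L = 1/(-26) = -1/26 ≈ -0.038462)
L*(-131) = -1/26*(-131) = 131/26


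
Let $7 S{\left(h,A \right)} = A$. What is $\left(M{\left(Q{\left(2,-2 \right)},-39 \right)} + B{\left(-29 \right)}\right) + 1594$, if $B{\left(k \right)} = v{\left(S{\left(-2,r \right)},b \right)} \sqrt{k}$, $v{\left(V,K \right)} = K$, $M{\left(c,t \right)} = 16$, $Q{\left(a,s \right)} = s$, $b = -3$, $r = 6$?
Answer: $1610 - 3 i \sqrt{29} \approx 1610.0 - 16.155 i$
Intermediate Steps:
$S{\left(h,A \right)} = \frac{A}{7}$
$B{\left(k \right)} = - 3 \sqrt{k}$
$\left(M{\left(Q{\left(2,-2 \right)},-39 \right)} + B{\left(-29 \right)}\right) + 1594 = \left(16 - 3 \sqrt{-29}\right) + 1594 = \left(16 - 3 i \sqrt{29}\right) + 1594 = 1610 - 3 i \sqrt{29}$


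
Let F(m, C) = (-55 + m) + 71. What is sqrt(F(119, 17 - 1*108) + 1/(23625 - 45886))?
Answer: sqrt(66899514074)/22261 ≈ 11.619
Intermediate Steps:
F(m, C) = 16 + m
sqrt(F(119, 17 - 1*108) + 1/(23625 - 45886)) = sqrt((16 + 119) + 1/(23625 - 45886)) = sqrt(135 + 1/(-22261)) = sqrt(135 - 1/22261) = sqrt(3005234/22261) = sqrt(66899514074)/22261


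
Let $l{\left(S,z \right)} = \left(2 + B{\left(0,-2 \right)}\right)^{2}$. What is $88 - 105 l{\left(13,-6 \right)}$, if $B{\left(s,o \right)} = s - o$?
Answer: $-1592$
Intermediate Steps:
$l{\left(S,z \right)} = 16$ ($l{\left(S,z \right)} = \left(2 + \left(0 - -2\right)\right)^{2} = \left(2 + \left(0 + 2\right)\right)^{2} = \left(2 + 2\right)^{2} = 4^{2} = 16$)
$88 - 105 l{\left(13,-6 \right)} = 88 - 1680 = -1592$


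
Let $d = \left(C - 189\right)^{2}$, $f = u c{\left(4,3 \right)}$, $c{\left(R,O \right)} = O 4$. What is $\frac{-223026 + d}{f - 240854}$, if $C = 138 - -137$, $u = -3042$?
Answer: $\frac{107815}{138679} \approx 0.77744$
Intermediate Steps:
$c{\left(R,O \right)} = 4 O$
$C = 275$ ($C = 138 + 137 = 275$)
$f = -36504$ ($f = - 3042 \cdot 4 \cdot 3 = \left(-3042\right) 12 = -36504$)
$d = 7396$ ($d = \left(275 - 189\right)^{2} = 86^{2} = 7396$)
$\frac{-223026 + d}{f - 240854} = \frac{-223026 + 7396}{-36504 - 240854} = - \frac{215630}{-277358} = \left(-215630\right) \left(- \frac{1}{277358}\right) = \frac{107815}{138679}$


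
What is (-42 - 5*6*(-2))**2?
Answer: 324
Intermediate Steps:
(-42 - 5*6*(-2))**2 = (-42 - 30*(-2))**2 = (-42 + 60)**2 = 18**2 = 324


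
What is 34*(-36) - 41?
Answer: -1265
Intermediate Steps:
34*(-36) - 41 = -1224 - 41 = -1265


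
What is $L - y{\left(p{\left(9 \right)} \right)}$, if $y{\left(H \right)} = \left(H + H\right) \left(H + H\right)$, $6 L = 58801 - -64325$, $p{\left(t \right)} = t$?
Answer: $20197$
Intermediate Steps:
$L = 20521$ ($L = \frac{58801 - -64325}{6} = \frac{58801 + 64325}{6} = \frac{1}{6} \cdot 123126 = 20521$)
$y{\left(H \right)} = 4 H^{2}$ ($y{\left(H \right)} = 2 H 2 H = 4 H^{2}$)
$L - y{\left(p{\left(9 \right)} \right)} = 20521 - 4 \cdot 9^{2} = 20521 - 4 \cdot 81 = 20521 - 324 = 20197$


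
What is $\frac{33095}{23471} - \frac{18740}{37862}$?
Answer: $\frac{406598175}{444329501} \approx 0.91508$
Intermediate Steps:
$\frac{33095}{23471} - \frac{18740}{37862} = 33095 \cdot \frac{1}{23471} - \frac{9370}{18931} = \frac{33095}{23471} - \frac{9370}{18931} = \frac{406598175}{444329501}$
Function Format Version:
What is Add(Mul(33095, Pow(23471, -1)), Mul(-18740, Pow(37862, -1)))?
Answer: Rational(406598175, 444329501) ≈ 0.91508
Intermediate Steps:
Add(Mul(33095, Pow(23471, -1)), Mul(-18740, Pow(37862, -1))) = Add(Mul(33095, Rational(1, 23471)), Mul(-18740, Rational(1, 37862))) = Add(Rational(33095, 23471), Rational(-9370, 18931)) = Rational(406598175, 444329501)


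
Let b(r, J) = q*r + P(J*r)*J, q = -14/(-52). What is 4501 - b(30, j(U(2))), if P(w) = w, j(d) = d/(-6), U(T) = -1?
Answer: 350383/78 ≈ 4492.1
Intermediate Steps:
q = 7/26 (q = -14*(-1/52) = 7/26 ≈ 0.26923)
j(d) = -d/6 (j(d) = d*(-⅙) = -d/6)
b(r, J) = 7*r/26 + r*J² (b(r, J) = 7*r/26 + (J*r)*J = 7*r/26 + r*J²)
4501 - b(30, j(U(2))) = 4501 - 30*(7 + 26*(-⅙*(-1))²)/26 = 4501 - 30*(7 + 26*(⅙)²)/26 = 4501 - 30*(7 + 26*(1/36))/26 = 4501 - 30*(7 + 13/18)/26 = 4501 - 30*139/(26*18) = 4501 - 1*695/78 = 4501 - 695/78 = 350383/78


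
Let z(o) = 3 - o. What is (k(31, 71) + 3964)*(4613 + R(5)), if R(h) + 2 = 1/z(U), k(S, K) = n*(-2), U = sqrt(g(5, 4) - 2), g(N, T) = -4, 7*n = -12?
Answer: 640311232/35 + 27772*I*sqrt(6)/105 ≈ 1.8295e+7 + 647.88*I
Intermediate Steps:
n = -12/7 (n = (1/7)*(-12) = -12/7 ≈ -1.7143)
U = I*sqrt(6) (U = sqrt(-4 - 2) = sqrt(-6) = I*sqrt(6) ≈ 2.4495*I)
k(S, K) = 24/7 (k(S, K) = -12/7*(-2) = 24/7)
R(h) = -2 + 1/(3 - I*sqrt(6))
(k(31, 71) + 3964)*(4613 + R(5)) = (24/7 + 3964)*(4613 + (-9/5 + I*sqrt(6)/15)) = 27772*(23056/5 + I*sqrt(6)/15)/7 = 640311232/35 + 27772*I*sqrt(6)/105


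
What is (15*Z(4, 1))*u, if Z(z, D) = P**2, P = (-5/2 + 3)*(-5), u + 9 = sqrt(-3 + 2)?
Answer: -3375/4 + 375*I/4 ≈ -843.75 + 93.75*I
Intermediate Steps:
u = -9 + I (u = -9 + sqrt(-3 + 2) = -9 + sqrt(-1) = -9 + I ≈ -9.0 + 1.0*I)
P = -5/2 (P = (-5*1/2 + 3)*(-5) = (-5/2 + 3)*(-5) = (1/2)*(-5) = -5/2 ≈ -2.5000)
Z(z, D) = 25/4 (Z(z, D) = (-5/2)**2 = 25/4)
(15*Z(4, 1))*u = (15*(25/4))*(-9 + I) = 375*(-9 + I)/4 = -3375/4 + 375*I/4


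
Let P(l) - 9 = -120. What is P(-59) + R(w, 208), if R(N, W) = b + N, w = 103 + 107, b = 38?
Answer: 137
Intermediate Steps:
P(l) = -111 (P(l) = 9 - 120 = -111)
w = 210
R(N, W) = 38 + N
P(-59) + R(w, 208) = -111 + (38 + 210) = -111 + 248 = 137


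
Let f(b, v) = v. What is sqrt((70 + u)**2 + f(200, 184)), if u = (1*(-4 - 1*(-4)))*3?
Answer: 2*sqrt(1271) ≈ 71.302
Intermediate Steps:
u = 0 (u = (1*(-4 + 4))*3 = (1*0)*3 = 0*3 = 0)
sqrt((70 + u)**2 + f(200, 184)) = sqrt((70 + 0)**2 + 184) = sqrt(70**2 + 184) = sqrt(4900 + 184) = sqrt(5084) = 2*sqrt(1271)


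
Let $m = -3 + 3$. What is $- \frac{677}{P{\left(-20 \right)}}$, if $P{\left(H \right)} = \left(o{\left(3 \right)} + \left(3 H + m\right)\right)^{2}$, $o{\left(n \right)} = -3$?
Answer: $- \frac{677}{3969} \approx -0.17057$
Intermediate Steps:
$m = 0$
$P{\left(H \right)} = \left(-3 + 3 H\right)^{2}$ ($P{\left(H \right)} = \left(-3 + \left(3 H + 0\right)\right)^{2} = \left(-3 + 3 H\right)^{2}$)
$- \frac{677}{P{\left(-20 \right)}} = - \frac{677}{9 \left(-1 - 20\right)^{2}} = - \frac{677}{9 \left(-21\right)^{2}} = - \frac{677}{9 \cdot 441} = - \frac{677}{3969}$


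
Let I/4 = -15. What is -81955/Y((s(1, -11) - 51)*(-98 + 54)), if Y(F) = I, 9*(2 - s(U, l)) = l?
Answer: 16391/12 ≈ 1365.9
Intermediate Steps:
s(U, l) = 2 - l/9
I = -60 (I = 4*(-15) = -60)
Y(F) = -60
-81955/Y((s(1, -11) - 51)*(-98 + 54)) = -81955/(-60) = -81955*(-1/60) = 16391/12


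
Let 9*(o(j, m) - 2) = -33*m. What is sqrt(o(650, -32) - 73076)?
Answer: I*sqrt(656610)/3 ≈ 270.1*I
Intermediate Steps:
o(j, m) = 2 - 11*m/3 (o(j, m) = 2 + (-33*m)/9 = 2 - 11*m/3)
sqrt(o(650, -32) - 73076) = sqrt((2 - 11/3*(-32)) - 73076) = sqrt((2 + 352/3) - 73076) = sqrt(358/3 - 73076) = sqrt(-218870/3) = I*sqrt(656610)/3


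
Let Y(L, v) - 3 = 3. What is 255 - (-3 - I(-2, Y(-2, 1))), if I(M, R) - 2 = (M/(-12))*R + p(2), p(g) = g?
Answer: 263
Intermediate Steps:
Y(L, v) = 6 (Y(L, v) = 3 + 3 = 6)
I(M, R) = 4 - M*R/12 (I(M, R) = 2 + ((M/(-12))*R + 2) = 2 + ((M*(-1/12))*R + 2) = 2 + ((-M/12)*R + 2) = 2 + (-M*R/12 + 2) = 2 + (2 - M*R/12) = 4 - M*R/12)
255 - (-3 - I(-2, Y(-2, 1))) = 255 - (-3 - (4 - 1/12*(-2)*6)) = 255 - (-3 - (4 + 1)) = 255 - (-3 - 1*5) = 255 - (-3 - 5) = 255 - 1*(-8) = 255 + 8 = 263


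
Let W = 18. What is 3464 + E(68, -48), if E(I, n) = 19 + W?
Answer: 3501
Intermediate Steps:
E(I, n) = 37 (E(I, n) = 19 + 18 = 37)
3464 + E(68, -48) = 3464 + 37 = 3501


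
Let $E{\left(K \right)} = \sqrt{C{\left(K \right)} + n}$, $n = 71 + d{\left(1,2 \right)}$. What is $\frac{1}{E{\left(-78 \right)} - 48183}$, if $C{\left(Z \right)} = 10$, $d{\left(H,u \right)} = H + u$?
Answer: $- \frac{16061}{773867135} - \frac{2 \sqrt{21}}{2321601405} \approx -2.0758 \cdot 10^{-5}$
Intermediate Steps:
$n = 74$ ($n = 71 + \left(1 + 2\right) = 71 + 3 = 74$)
$E{\left(K \right)} = 2 \sqrt{21}$ ($E{\left(K \right)} = \sqrt{10 + 74} = \sqrt{84} = 2 \sqrt{21}$)
$\frac{1}{E{\left(-78 \right)} - 48183} = \frac{1}{2 \sqrt{21} - 48183} = \frac{1}{-48183 + 2 \sqrt{21}}$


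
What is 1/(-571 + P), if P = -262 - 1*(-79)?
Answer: -1/754 ≈ -0.0013263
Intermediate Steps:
P = -183 (P = -262 + 79 = -183)
1/(-571 + P) = 1/(-571 - 183) = 1/(-754) = -1/754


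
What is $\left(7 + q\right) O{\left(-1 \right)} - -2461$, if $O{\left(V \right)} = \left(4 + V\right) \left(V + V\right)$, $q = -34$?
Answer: $2623$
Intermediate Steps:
$O{\left(V \right)} = 2 V \left(4 + V\right)$ ($O{\left(V \right)} = \left(4 + V\right) 2 V = 2 V \left(4 + V\right)$)
$\left(7 + q\right) O{\left(-1 \right)} - -2461 = \left(7 - 34\right) 2 \left(-1\right) \left(4 - 1\right) - -2461 = - 27 \cdot 2 \left(-1\right) 3 + 2461 = \left(-27\right) \left(-6\right) + 2461 = 162 + 2461 = 2623$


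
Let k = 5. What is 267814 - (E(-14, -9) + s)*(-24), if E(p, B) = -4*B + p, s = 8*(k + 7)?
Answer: 270646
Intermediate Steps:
s = 96 (s = 8*(5 + 7) = 8*12 = 96)
E(p, B) = p - 4*B
267814 - (E(-14, -9) + s)*(-24) = 267814 - ((-14 - 4*(-9)) + 96)*(-24) = 267814 - ((-14 + 36) + 96)*(-24) = 267814 - (22 + 96)*(-24) = 267814 - 118*(-24) = 267814 - 1*(-2832) = 267814 + 2832 = 270646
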